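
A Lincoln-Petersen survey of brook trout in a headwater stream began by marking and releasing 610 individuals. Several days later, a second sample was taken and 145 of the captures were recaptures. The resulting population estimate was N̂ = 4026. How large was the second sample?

From N = M·C/R: C = N·R / M = 4026·145 / 610 = 583770 / 610 = 957.

C = 957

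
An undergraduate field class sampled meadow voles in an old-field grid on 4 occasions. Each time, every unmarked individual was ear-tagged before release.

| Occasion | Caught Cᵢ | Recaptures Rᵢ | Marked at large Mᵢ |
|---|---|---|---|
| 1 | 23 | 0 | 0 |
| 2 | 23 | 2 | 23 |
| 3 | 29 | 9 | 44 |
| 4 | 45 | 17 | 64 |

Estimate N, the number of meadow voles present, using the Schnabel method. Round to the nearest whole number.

N ≈ 167

Σ MᵢCᵢ = 0·23 + 23·23 + 44·29 + 64·45 = 0 + 529 + 1276 + 2880 = 4685
Σ Rᵢ = 0 + 2 + 9 + 17 = 28
N̂ = 4685 / 28 ≈ 167.3 → 167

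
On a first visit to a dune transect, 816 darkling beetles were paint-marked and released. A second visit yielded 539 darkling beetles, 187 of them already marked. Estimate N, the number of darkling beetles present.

N = 2352

N = (816 × 539) / 187 = 439824 / 187 = 2352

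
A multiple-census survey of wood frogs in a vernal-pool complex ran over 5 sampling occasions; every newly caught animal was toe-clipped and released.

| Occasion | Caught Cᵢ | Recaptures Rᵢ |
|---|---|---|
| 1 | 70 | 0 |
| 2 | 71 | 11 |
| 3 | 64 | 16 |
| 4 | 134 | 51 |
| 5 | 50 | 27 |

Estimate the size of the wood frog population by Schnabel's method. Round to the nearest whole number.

N ≈ 478

Marked at large before each occasion: Mᵢ = Σⱼ<ᵢ (Cⱼ − Rⱼ) → M1=0, M2=70, M3=130, M4=178, M5=261
Σ MᵢCᵢ = 0·70 + 70·71 + 130·64 + 178·134 + 261·50 = 0 + 4970 + 8320 + 23852 + 13050 = 50192
Σ Rᵢ = 0 + 11 + 16 + 51 + 27 = 105
N̂ = 50192 / 105 ≈ 478.0 → 478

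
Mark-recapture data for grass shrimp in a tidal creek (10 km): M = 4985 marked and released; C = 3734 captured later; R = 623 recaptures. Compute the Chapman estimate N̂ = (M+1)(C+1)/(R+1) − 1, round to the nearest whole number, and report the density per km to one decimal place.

N̂ = 4986·3735/624 − 1 = 18622710/624 − 1 ≈ 29843.1 → 29843
Density = N̂ / area = 29843 / 10 ≈ 2984.30 → 2984.3 per km

density ≈ 2984.3 grass shrimp per km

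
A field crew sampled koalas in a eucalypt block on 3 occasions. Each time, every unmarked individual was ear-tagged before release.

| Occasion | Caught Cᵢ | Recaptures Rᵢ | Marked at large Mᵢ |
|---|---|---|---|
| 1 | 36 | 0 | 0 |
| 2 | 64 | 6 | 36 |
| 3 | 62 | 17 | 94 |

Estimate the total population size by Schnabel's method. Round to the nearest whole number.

Σ MᵢCᵢ = 0·36 + 36·64 + 94·62 = 0 + 2304 + 5828 = 8132
Σ Rᵢ = 0 + 6 + 17 = 23
N̂ = 8132 / 23 ≈ 353.6 → 354

N ≈ 354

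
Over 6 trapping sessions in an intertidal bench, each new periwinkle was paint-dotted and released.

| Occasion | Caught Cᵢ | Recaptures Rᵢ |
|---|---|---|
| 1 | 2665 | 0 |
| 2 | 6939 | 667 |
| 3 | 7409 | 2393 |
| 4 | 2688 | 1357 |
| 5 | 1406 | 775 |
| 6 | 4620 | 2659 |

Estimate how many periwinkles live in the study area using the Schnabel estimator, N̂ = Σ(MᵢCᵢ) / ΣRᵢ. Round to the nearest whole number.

Marked at large before each occasion: Mᵢ = Σⱼ<ᵢ (Cⱼ − Rⱼ) → M1=0, M2=2665, M3=8937, M4=13953, M5=15284, M6=15915
Σ MᵢCᵢ = 0·2665 + 2665·6939 + 8937·7409 + 13953·2688 + 15284·1406 + 15915·4620 = 0 + 18492435 + 66214233 + 37505664 + 21489304 + 73527300 = 217228936
Σ Rᵢ = 0 + 667 + 2393 + 1357 + 775 + 2659 = 7851
N̂ = 217228936 / 7851 ≈ 27669.0 → 27669

N ≈ 27,669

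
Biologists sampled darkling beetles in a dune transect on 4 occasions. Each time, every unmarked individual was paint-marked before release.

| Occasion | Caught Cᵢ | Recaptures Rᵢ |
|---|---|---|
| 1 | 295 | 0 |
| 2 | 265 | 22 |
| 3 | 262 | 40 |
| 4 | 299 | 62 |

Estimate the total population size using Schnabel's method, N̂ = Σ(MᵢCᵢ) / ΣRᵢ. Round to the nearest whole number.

Marked at large before each occasion: Mᵢ = Σⱼ<ᵢ (Cⱼ − Rⱼ) → M1=0, M2=295, M3=538, M4=760
Σ MᵢCᵢ = 0·295 + 295·265 + 538·262 + 760·299 = 0 + 78175 + 140956 + 227240 = 446371
Σ Rᵢ = 0 + 22 + 40 + 62 = 124
N̂ = 446371 / 124 ≈ 3599.8 → 3600

N ≈ 3600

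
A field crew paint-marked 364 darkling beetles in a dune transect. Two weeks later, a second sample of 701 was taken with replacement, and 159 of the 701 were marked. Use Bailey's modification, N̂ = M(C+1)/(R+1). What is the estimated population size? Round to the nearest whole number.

N ≈ 1597

N̂ = 364·(701+1)/(159+1) = 364·702/160 = 255528/160 ≈ 1597.0 → 1597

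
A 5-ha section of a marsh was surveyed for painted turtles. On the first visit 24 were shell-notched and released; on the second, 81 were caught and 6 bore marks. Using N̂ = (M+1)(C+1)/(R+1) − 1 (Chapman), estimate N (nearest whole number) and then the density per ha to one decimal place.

density ≈ 58.4 painted turtles per ha

N̂ = 25·82/7 − 1 = 2050/7 − 1 ≈ 291.9 → 292
Density = N̂ / area = 292 / 5 ≈ 58.40 → 58.4 per ha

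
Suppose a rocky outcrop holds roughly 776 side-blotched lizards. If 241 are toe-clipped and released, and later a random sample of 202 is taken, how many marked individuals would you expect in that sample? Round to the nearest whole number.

expected recaptures ≈ 63

The marked fraction of the population is 241/776, so in a sample of 202 expect C·(M/N) marked.
E[R] = 241 × 202 / 776 = 48682 / 776 ≈ 62.7 → 63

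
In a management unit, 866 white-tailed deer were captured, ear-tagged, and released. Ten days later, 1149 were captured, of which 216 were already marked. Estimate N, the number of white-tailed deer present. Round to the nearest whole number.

N ≈ 4607

N = (866 × 1149) / 216 = 995034 / 216 ≈ 4606.6 → 4607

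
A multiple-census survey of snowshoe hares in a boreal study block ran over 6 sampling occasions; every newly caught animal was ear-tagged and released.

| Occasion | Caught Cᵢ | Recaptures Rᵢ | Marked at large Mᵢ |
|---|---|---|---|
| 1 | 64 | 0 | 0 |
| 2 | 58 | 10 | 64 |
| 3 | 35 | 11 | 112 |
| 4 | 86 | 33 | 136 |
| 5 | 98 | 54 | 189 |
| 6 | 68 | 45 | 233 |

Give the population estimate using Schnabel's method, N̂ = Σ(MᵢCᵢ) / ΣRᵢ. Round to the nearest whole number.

N ≈ 351

Σ MᵢCᵢ = 0·64 + 64·58 + 112·35 + 136·86 + 189·98 + 233·68 = 0 + 3712 + 3920 + 11696 + 18522 + 15844 = 53694
Σ Rᵢ = 0 + 10 + 11 + 33 + 54 + 45 = 153
N̂ = 53694 / 153 ≈ 350.9 → 351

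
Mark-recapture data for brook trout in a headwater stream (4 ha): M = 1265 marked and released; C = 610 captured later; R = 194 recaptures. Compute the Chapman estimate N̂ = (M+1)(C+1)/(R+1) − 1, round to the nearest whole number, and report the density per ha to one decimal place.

N̂ = 1266·611/195 − 1 = 773526/195 − 1 ≈ 3965.8 → 3966
Density = N̂ / area = 3966 / 4 ≈ 991.50 → 991.5 per ha

density ≈ 991.5 brook trout per ha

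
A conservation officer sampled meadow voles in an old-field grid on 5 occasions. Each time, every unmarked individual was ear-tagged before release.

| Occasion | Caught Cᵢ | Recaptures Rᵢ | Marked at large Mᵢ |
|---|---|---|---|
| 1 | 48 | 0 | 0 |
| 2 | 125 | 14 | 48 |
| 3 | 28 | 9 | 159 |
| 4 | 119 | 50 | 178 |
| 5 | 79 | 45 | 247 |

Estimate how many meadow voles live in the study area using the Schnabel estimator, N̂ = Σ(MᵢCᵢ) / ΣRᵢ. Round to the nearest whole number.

N ≈ 433

Σ MᵢCᵢ = 0·48 + 48·125 + 159·28 + 178·119 + 247·79 = 0 + 6000 + 4452 + 21182 + 19513 = 51147
Σ Rᵢ = 0 + 14 + 9 + 50 + 45 = 118
N̂ = 51147 / 118 ≈ 433.4 → 433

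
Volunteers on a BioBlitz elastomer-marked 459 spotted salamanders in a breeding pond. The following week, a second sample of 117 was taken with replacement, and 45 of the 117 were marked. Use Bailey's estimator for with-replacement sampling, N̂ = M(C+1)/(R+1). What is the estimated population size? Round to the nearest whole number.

N ≈ 1177

N̂ = 459·(117+1)/(45+1) = 459·118/46 = 54162/46 ≈ 1177.4 → 1177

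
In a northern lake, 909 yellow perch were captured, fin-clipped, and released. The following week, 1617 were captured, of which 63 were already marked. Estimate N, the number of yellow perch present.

If marked individuals mix randomly, R/C ≈ M/N, giving N ≈ M·C/R.
N = (909 × 1617) / 63 = 1469853 / 63 = 23331

N = 23,331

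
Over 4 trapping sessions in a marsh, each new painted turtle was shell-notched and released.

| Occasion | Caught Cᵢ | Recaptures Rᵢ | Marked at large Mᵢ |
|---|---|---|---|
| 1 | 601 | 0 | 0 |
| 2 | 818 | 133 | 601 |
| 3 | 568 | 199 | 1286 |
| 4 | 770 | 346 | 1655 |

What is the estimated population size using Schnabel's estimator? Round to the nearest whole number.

Σ MᵢCᵢ = 0·601 + 601·818 + 1286·568 + 1655·770 = 0 + 491618 + 730448 + 1274350 = 2496416
Σ Rᵢ = 0 + 133 + 199 + 346 = 678
N̂ = 2496416 / 678 ≈ 3682.0 → 3682

N ≈ 3682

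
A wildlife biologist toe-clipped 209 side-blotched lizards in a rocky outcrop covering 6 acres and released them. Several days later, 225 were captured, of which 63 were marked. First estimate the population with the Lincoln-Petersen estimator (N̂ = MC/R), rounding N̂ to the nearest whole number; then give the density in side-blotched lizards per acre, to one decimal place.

N̂ = 209·225/63 = 47025/63 ≈ 746.4 → 746
Density = N̂ / area = 746 / 6 ≈ 124.33 → 124.3 per acre

density ≈ 124.3 side-blotched lizards per acre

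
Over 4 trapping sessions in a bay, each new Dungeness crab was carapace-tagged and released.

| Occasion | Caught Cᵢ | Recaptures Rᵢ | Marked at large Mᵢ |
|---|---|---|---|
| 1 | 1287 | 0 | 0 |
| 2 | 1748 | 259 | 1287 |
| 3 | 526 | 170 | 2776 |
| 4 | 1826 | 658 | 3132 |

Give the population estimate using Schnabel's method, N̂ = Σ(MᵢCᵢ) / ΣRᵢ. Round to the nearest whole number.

N ≈ 8674

Σ MᵢCᵢ = 0·1287 + 1287·1748 + 2776·526 + 3132·1826 = 0 + 2249676 + 1460176 + 5719032 = 9428884
Σ Rᵢ = 0 + 259 + 170 + 658 = 1087
N̂ = 9428884 / 1087 ≈ 8674.2 → 8674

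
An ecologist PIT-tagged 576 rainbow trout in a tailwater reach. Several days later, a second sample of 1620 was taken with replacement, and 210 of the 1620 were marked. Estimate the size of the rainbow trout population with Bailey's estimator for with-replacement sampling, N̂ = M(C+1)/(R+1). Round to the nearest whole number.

N̂ = 576·(1620+1)/(210+1) = 576·1621/211 = 933696/211 ≈ 4425.1 → 4425

N ≈ 4425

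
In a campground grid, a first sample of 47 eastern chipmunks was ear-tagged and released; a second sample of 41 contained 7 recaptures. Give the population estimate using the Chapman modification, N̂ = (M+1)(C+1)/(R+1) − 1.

N̂ = (47+1)(41+1)/(7+1) − 1 = 48·42/8 − 1
= 2016/8 − 1 = 252 − 1 = 251

N = 251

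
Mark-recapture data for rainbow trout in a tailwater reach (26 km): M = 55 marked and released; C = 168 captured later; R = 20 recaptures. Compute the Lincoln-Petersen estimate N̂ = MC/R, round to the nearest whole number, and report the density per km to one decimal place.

density ≈ 17.8 rainbow trout per km

N̂ = 55·168/20 = 9240/20 = 462
Density = N̂ / area = 462 / 26 ≈ 17.77 → 17.8 per km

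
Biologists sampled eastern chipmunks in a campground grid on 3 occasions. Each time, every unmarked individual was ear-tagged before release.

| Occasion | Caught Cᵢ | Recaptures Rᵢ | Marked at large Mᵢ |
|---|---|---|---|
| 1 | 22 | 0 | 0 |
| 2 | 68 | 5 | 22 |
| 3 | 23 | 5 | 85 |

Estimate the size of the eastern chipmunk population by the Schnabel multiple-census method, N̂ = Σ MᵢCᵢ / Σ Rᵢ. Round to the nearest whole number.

N ≈ 345

Σ MᵢCᵢ = 0·22 + 22·68 + 85·23 = 0 + 1496 + 1955 = 3451
Σ Rᵢ = 0 + 5 + 5 = 10
N̂ = 3451 / 10 ≈ 345.1 → 345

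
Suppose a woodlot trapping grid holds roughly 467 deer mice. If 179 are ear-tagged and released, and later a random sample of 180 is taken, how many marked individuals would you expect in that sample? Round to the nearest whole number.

The marked fraction of the population is 179/467, so in a sample of 180 expect C·(M/N) marked.
E[R] = 179 × 180 / 467 = 32220 / 467 ≈ 69.0 → 69

expected recaptures ≈ 69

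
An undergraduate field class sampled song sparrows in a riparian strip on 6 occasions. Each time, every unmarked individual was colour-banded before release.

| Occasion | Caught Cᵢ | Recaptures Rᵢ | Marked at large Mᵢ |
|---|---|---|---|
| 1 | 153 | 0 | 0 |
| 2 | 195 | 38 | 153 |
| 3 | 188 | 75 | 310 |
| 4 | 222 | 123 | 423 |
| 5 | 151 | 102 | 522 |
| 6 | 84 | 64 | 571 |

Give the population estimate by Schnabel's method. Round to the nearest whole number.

N ≈ 768

Σ MᵢCᵢ = 0·153 + 153·195 + 310·188 + 423·222 + 522·151 + 571·84 = 0 + 29835 + 58280 + 93906 + 78822 + 47964 = 308807
Σ Rᵢ = 0 + 38 + 75 + 123 + 102 + 64 = 402
N̂ = 308807 / 402 ≈ 768.2 → 768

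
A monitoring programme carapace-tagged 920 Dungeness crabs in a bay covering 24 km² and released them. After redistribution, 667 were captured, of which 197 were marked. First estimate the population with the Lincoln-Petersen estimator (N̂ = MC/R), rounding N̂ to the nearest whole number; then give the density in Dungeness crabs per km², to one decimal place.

density ≈ 129.8 Dungeness crabs per km²

N̂ = 920·667/197 = 613640/197 ≈ 3114.9 → 3115
Density = N̂ / area = 3115 / 24 ≈ 129.79 → 129.8 per km²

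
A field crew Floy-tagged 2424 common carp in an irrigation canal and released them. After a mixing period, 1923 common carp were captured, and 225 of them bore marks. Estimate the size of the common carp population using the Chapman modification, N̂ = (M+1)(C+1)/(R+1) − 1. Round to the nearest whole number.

N ≈ 20,644

N̂ = (2424+1)(1923+1)/(225+1) − 1 = 2425·1924/226 − 1
= 4665700/226 − 1 ≈ 20644.7 − 1 ≈ 20643.7 → 20644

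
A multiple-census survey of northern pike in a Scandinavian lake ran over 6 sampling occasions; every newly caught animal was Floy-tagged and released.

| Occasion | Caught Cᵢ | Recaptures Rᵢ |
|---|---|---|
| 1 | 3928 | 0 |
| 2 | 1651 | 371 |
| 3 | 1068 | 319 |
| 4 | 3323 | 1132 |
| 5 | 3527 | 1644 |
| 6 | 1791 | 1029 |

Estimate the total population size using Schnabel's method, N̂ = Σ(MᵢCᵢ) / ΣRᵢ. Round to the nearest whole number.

N ≈ 17,474

Marked at large before each occasion: Mᵢ = Σⱼ<ᵢ (Cⱼ − Rⱼ) → M1=0, M2=3928, M3=5208, M4=5957, M5=8148, M6=10031
Σ MᵢCᵢ = 0·3928 + 3928·1651 + 5208·1068 + 5957·3323 + 8148·3527 + 10031·1791 = 0 + 6485128 + 5562144 + 19795111 + 28737996 + 17965521 = 78545900
Σ Rᵢ = 0 + 371 + 319 + 1132 + 1644 + 1029 = 4495
N̂ = 78545900 / 4495 ≈ 17474.1 → 17474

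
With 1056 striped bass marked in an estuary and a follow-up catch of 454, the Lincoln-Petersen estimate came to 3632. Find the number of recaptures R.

R = 132

From N = M·C/R: R = M·C / N = 1056·454 / 3632 = 479424 / 3632 = 132.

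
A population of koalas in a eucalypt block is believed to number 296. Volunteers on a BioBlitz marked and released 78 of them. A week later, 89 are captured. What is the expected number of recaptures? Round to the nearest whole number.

The marked fraction of the population is 78/296, so in a sample of 89 expect C·(M/N) marked.
E[R] = 78 × 89 / 296 = 6942 / 296 ≈ 23.45 → 23

expected recaptures ≈ 23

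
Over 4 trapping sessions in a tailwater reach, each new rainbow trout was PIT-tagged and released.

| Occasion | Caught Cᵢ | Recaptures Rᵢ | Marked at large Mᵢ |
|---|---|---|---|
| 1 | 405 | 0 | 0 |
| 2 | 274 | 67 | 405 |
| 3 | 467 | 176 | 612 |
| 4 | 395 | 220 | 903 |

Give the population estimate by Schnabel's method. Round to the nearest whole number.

N ≈ 1627

Σ MᵢCᵢ = 0·405 + 405·274 + 612·467 + 903·395 = 0 + 110970 + 285804 + 356685 = 753459
Σ Rᵢ = 0 + 67 + 176 + 220 = 463
N̂ = 753459 / 463 ≈ 1627.3 → 1627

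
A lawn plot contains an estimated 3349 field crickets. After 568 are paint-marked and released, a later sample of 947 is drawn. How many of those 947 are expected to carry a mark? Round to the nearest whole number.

The marked fraction of the population is 568/3349, so in a sample of 947 expect C·(M/N) marked.
E[R] = 568 × 947 / 3349 = 537896 / 3349 ≈ 160.6 → 161

expected recaptures ≈ 161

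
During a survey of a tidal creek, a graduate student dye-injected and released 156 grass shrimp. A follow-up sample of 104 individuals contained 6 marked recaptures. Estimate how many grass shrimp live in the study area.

Lincoln-Petersen assumes M/N = R/C, so N = M·C / R.
N = (156 × 104) / 6 = 16224 / 6 = 2704

N = 2704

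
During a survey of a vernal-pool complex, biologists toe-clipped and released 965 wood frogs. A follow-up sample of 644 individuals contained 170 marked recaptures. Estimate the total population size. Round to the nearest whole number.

If marked individuals mix randomly, R/C ≈ M/N, giving N ≈ M·C/R.
N = (965 × 644) / 170 = 621460 / 170 ≈ 3655.6 → 3656

N ≈ 3656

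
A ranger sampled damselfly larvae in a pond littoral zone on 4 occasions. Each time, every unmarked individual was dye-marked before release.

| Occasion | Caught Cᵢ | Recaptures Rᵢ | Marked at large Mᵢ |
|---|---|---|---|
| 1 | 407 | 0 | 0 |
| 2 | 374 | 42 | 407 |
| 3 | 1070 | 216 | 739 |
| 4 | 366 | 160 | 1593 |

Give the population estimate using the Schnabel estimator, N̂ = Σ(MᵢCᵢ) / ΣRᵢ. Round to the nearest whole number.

N ≈ 3651

Σ MᵢCᵢ = 0·407 + 407·374 + 739·1070 + 1593·366 = 0 + 152218 + 790730 + 583038 = 1525986
Σ Rᵢ = 0 + 42 + 216 + 160 = 418
N̂ = 1525986 / 418 ≈ 3650.7 → 3651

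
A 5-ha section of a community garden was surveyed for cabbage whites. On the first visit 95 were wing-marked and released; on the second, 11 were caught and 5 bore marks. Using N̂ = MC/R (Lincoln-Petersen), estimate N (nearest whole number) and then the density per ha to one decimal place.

N̂ = 95·11/5 = 1045/5 = 209
Density = N̂ / area = 209 / 5 ≈ 41.80 → 41.8 per ha

density ≈ 41.8 cabbage whites per ha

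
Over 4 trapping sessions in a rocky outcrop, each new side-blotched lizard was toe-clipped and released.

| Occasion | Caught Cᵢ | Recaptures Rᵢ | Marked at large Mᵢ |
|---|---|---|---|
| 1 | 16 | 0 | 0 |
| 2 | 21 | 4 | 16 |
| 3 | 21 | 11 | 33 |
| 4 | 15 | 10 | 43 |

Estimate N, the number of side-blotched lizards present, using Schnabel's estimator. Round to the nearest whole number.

N ≈ 67

Σ MᵢCᵢ = 0·16 + 16·21 + 33·21 + 43·15 = 0 + 336 + 693 + 645 = 1674
Σ Rᵢ = 0 + 4 + 11 + 10 = 25
N̂ = 1674 / 25 ≈ 67.0 → 67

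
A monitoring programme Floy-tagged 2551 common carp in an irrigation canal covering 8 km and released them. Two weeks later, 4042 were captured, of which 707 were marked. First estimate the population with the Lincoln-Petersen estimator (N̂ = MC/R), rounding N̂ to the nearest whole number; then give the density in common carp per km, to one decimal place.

density ≈ 1823.0 common carp per km

N̂ = 2551·4042/707 = 10311142/707 ≈ 14584.4 → 14584
Density = N̂ / area = 14584 / 8 = 1823.0 per km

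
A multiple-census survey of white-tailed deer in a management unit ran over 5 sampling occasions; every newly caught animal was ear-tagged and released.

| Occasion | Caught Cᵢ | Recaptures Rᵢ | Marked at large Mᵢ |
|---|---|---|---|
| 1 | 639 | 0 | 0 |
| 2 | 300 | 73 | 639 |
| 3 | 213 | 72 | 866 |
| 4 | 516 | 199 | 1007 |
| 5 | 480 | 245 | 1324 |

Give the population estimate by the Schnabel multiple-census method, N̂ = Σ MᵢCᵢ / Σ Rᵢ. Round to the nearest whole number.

N ≈ 2600

Σ MᵢCᵢ = 0·639 + 639·300 + 866·213 + 1007·516 + 1324·480 = 0 + 191700 + 184458 + 519612 + 635520 = 1531290
Σ Rᵢ = 0 + 73 + 72 + 199 + 245 = 589
N̂ = 1531290 / 589 ≈ 2599.8 → 2600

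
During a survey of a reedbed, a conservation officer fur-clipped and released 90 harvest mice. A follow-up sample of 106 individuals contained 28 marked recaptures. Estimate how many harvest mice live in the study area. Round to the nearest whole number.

The marked fraction in the recapture sample should equal the marked fraction in the population: 28/106 = 90/N.
N = (90 × 106) / 28 = 9540 / 28 ≈ 340.7 → 341

N ≈ 341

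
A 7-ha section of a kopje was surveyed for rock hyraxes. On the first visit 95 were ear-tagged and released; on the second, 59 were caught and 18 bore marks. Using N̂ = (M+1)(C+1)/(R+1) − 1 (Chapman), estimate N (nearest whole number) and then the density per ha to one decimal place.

density ≈ 43.1 rock hyraxes per ha

N̂ = 96·60/19 − 1 = 5760/19 − 1 ≈ 302.2 → 302
Density = N̂ / area = 302 / 7 ≈ 43.14 → 43.1 per ha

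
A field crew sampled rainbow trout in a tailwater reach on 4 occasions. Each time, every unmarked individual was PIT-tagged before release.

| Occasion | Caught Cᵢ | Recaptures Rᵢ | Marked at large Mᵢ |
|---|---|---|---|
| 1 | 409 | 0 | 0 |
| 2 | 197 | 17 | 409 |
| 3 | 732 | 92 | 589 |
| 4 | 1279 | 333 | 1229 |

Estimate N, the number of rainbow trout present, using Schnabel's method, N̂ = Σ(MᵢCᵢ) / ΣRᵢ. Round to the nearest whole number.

Σ MᵢCᵢ = 0·409 + 409·197 + 589·732 + 1229·1279 = 0 + 80573 + 431148 + 1571891 = 2083612
Σ Rᵢ = 0 + 17 + 92 + 333 = 442
N̂ = 2083612 / 442 ≈ 4714.1 → 4714

N ≈ 4714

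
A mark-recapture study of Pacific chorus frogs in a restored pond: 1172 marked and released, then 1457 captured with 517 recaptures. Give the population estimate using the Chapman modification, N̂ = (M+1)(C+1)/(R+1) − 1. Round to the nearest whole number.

N̂ = (1172+1)(1457+1)/(517+1) − 1 = 1173·1458/518 − 1
= 1710234/518 − 1 ≈ 3301.6 − 1 ≈ 3300.6 → 3301

N ≈ 3301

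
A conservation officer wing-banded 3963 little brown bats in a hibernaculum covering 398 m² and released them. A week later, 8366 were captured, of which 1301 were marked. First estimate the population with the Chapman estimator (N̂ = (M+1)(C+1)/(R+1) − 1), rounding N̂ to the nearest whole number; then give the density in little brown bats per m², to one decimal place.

density ≈ 64.0 little brown bats per m²

N̂ = 3964·8367/1302 − 1 = 33166788/1302 − 1 ≈ 25472.7 → 25473
Density = N̂ / area = 25473 / 398 ≈ 64.00 → 64.0 per m²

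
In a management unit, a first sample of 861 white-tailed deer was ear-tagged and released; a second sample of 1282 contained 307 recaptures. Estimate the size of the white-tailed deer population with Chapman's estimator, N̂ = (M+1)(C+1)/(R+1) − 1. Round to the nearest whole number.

N ≈ 3590

N̂ = (861+1)(1282+1)/(307+1) − 1 = 862·1283/308 − 1
= 1105946/308 − 1 ≈ 3590.7 − 1 ≈ 3589.7 → 3590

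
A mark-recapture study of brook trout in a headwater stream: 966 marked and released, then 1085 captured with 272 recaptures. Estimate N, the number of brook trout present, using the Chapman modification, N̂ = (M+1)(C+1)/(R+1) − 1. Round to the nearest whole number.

N̂ = (966+1)(1085+1)/(272+1) − 1 = 967·1086/273 − 1
= 1050162/273 − 1 ≈ 3846.7 − 1 ≈ 3845.7 → 3846

N ≈ 3846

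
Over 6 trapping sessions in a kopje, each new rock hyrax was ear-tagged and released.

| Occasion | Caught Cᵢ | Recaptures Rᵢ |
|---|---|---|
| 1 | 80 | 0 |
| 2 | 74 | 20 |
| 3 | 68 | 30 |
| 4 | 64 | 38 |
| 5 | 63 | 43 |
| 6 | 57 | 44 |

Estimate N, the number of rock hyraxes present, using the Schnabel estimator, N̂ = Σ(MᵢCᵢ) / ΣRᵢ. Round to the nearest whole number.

N ≈ 291

Marked at large before each occasion: Mᵢ = Σⱼ<ᵢ (Cⱼ − Rⱼ) → M1=0, M2=80, M3=134, M4=172, M5=198, M6=218
Σ MᵢCᵢ = 0·80 + 80·74 + 134·68 + 172·64 + 198·63 + 218·57 = 0 + 5920 + 9112 + 11008 + 12474 + 12426 = 50940
Σ Rᵢ = 0 + 20 + 30 + 38 + 43 + 44 = 175
N̂ = 50940 / 175 ≈ 291.1 → 291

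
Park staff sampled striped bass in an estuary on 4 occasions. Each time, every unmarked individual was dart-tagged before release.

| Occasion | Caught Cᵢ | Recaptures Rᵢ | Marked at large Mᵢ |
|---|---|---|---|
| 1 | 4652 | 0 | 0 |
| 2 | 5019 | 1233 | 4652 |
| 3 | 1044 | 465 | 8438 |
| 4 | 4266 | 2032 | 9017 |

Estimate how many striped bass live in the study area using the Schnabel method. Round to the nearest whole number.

Σ MᵢCᵢ = 0·4652 + 4652·5019 + 8438·1044 + 9017·4266 = 0 + 23348388 + 8809272 + 38466522 = 70624182
Σ Rᵢ = 0 + 1233 + 465 + 2032 = 3730
N̂ = 70624182 / 3730 ≈ 18934.1 → 18934

N ≈ 18,934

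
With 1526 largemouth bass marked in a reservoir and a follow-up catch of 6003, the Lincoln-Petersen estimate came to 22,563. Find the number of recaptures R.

R = 406

From N = M·C/R: R = M·C / N = 1526·6003 / 22563 = 9160578 / 22563 = 406.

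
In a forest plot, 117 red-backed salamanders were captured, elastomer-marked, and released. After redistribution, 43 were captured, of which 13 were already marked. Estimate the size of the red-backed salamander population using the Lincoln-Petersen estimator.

N = 387

The marked fraction in the recapture sample should equal the marked fraction in the population: 13/43 = 117/N.
N = (117 × 43) / 13 = 5031 / 13 = 387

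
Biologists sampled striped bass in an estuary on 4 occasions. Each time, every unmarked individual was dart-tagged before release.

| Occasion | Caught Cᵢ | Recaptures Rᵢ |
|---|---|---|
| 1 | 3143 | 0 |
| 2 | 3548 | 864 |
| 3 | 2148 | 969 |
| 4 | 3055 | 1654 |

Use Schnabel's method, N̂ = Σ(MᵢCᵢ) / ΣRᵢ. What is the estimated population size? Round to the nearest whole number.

N ≈ 12,925

Marked at large before each occasion: Mᵢ = Σⱼ<ᵢ (Cⱼ − Rⱼ) → M1=0, M2=3143, M3=5827, M4=7006
Σ MᵢCᵢ = 0·3143 + 3143·3548 + 5827·2148 + 7006·3055 = 0 + 11151364 + 12516396 + 21403330 = 45071090
Σ Rᵢ = 0 + 864 + 969 + 1654 = 3487
N̂ = 45071090 / 3487 ≈ 12925.46 → 12925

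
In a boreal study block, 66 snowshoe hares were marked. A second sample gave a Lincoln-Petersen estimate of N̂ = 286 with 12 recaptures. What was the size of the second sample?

C = 52

From N = M·C/R: C = N·R / M = 286·12 / 66 = 3432 / 66 = 52.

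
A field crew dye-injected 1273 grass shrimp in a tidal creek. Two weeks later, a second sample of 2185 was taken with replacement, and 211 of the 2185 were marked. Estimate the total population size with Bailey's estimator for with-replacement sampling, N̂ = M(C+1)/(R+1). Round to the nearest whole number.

N ≈ 13,126

N̂ = 1273·(2185+1)/(211+1) = 1273·2186/212 = 2782778/212 ≈ 13126.3 → 13126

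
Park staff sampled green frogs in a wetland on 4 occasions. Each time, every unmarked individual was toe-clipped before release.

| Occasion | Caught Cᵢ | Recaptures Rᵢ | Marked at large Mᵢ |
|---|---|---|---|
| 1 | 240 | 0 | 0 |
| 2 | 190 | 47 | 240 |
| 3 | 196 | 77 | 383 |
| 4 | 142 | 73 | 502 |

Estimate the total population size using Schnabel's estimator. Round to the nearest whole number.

N ≈ 974

Σ MᵢCᵢ = 0·240 + 240·190 + 383·196 + 502·142 = 0 + 45600 + 75068 + 71284 = 191952
Σ Rᵢ = 0 + 47 + 77 + 73 = 197
N̂ = 191952 / 197 ≈ 974.4 → 974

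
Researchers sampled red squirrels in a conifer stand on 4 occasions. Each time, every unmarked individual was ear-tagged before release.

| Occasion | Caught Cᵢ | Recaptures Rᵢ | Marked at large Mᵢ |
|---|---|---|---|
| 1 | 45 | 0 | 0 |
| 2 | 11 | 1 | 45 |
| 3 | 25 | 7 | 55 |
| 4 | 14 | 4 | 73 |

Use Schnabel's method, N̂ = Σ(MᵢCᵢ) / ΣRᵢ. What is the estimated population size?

N = 241

Σ MᵢCᵢ = 0·45 + 45·11 + 55·25 + 73·14 = 0 + 495 + 1375 + 1022 = 2892
Σ Rᵢ = 0 + 1 + 7 + 4 = 12
N̂ = 2892 / 12 = 241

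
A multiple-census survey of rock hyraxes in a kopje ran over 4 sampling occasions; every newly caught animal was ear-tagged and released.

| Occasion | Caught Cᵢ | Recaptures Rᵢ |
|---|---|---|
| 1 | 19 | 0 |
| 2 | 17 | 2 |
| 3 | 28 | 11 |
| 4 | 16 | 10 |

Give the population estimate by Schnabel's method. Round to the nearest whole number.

N ≈ 91

Marked at large before each occasion: Mᵢ = Σⱼ<ᵢ (Cⱼ − Rⱼ) → M1=0, M2=19, M3=34, M4=51
Σ MᵢCᵢ = 0·19 + 19·17 + 34·28 + 51·16 = 0 + 323 + 952 + 816 = 2091
Σ Rᵢ = 0 + 2 + 11 + 10 = 23
N̂ = 2091 / 23 ≈ 90.9 → 91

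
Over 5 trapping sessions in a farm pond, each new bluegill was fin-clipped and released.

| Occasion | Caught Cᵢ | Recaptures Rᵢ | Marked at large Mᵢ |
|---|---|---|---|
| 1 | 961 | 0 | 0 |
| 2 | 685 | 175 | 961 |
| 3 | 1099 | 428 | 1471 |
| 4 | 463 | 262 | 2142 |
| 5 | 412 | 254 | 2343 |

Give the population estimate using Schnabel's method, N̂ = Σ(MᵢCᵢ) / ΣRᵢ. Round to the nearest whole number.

Σ MᵢCᵢ = 0·961 + 961·685 + 1471·1099 + 2142·463 + 2343·412 = 0 + 658285 + 1616629 + 991746 + 965316 = 4231976
Σ Rᵢ = 0 + 175 + 428 + 262 + 254 = 1119
N̂ = 4231976 / 1119 ≈ 3781.9 → 3782

N ≈ 3782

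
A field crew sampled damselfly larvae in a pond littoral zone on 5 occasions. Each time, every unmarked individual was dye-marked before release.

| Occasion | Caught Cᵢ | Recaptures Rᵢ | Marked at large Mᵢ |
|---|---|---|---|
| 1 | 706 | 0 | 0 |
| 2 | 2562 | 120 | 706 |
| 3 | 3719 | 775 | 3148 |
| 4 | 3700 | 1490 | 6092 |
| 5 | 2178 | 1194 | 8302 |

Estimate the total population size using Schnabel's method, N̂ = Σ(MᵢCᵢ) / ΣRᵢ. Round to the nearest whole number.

N ≈ 15,127

Σ MᵢCᵢ = 0·706 + 706·2562 + 3148·3719 + 6092·3700 + 8302·2178 = 0 + 1808772 + 11707412 + 22540400 + 18081756 = 54138340
Σ Rᵢ = 0 + 120 + 775 + 1490 + 1194 = 3579
N̂ = 54138340 / 3579 ≈ 15126.7 → 15127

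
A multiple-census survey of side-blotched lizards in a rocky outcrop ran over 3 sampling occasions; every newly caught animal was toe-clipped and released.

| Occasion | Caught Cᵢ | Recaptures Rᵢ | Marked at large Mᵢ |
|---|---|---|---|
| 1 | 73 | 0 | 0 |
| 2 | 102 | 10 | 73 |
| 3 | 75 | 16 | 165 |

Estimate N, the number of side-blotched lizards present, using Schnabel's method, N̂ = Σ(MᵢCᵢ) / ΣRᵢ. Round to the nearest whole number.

N ≈ 762

Σ MᵢCᵢ = 0·73 + 73·102 + 165·75 = 0 + 7446 + 12375 = 19821
Σ Rᵢ = 0 + 10 + 16 = 26
N̂ = 19821 / 26 ≈ 762.3 → 762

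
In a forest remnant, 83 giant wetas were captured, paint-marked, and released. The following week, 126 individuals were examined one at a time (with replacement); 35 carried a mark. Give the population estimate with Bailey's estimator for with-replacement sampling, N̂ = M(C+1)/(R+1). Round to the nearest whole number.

N̂ = 83·(126+1)/(35+1) = 83·127/36 = 10541/36 ≈ 292.8 → 293

N ≈ 293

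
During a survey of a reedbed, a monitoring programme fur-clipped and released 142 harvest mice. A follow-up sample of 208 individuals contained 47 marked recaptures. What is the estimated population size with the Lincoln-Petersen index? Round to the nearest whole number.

N ≈ 628

The marked fraction in the recapture sample should equal the marked fraction in the population: 47/208 = 142/N.
N = (142 × 208) / 47 = 29536 / 47 ≈ 628.4 → 628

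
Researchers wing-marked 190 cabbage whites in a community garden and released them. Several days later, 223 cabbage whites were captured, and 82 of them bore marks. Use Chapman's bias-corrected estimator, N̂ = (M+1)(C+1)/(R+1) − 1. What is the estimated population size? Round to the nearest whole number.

N̂ = (190+1)(223+1)/(82+1) − 1 = 191·224/83 − 1
= 42784/83 − 1 ≈ 515.47 − 1 ≈ 514.47 → 514

N ≈ 514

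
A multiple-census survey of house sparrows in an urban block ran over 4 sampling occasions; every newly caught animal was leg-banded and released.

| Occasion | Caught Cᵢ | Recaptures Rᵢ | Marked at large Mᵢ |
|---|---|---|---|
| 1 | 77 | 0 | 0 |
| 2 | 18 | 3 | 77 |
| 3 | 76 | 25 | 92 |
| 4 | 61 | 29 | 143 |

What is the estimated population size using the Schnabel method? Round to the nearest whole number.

Σ MᵢCᵢ = 0·77 + 77·18 + 92·76 + 143·61 = 0 + 1386 + 6992 + 8723 = 17101
Σ Rᵢ = 0 + 3 + 25 + 29 = 57
N̂ = 17101 / 57 ≈ 300.0 → 300

N ≈ 300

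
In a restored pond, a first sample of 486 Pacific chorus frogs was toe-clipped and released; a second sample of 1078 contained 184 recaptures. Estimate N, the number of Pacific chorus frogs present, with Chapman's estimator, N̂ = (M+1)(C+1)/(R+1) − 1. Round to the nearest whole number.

N̂ = (486+1)(1078+1)/(184+1) − 1 = 487·1079/185 − 1
= 525473/185 − 1 ≈ 2840.4 − 1 ≈ 2839.4 → 2839

N ≈ 2839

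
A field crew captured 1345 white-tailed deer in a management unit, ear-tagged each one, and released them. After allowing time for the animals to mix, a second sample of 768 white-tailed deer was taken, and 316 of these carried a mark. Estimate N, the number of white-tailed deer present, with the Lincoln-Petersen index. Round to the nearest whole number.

N ≈ 3269

N = (1345 × 768) / 316 = 1032960 / 316 ≈ 3268.9 → 3269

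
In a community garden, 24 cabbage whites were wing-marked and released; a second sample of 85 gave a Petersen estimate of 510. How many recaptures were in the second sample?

From N = M·C/R: R = M·C / N = 24·85 / 510 = 2040 / 510 = 4.

R = 4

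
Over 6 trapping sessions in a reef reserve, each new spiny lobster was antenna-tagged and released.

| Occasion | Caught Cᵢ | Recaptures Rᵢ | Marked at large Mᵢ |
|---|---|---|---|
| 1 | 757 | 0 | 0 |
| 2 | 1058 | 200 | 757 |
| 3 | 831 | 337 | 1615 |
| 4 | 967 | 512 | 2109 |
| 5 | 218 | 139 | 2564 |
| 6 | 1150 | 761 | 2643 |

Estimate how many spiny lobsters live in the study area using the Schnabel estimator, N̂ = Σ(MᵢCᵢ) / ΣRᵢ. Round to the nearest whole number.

N ≈ 3992

Σ MᵢCᵢ = 0·757 + 757·1058 + 1615·831 + 2109·967 + 2564·218 + 2643·1150 = 0 + 800906 + 1342065 + 2039403 + 558952 + 3039450 = 7780776
Σ Rᵢ = 0 + 200 + 337 + 512 + 139 + 761 = 1949
N̂ = 7780776 / 1949 ≈ 3992.2 → 3992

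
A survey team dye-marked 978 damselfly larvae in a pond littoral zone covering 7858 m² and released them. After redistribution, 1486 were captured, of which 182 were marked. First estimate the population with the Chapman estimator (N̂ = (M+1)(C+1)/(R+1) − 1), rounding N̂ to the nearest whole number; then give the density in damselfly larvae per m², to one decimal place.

N̂ = 979·1487/183 − 1 = 1455773/183 − 1 ≈ 7954.0 → 7954
Density = N̂ / area = 7954 / 7858 ≈ 1.01 → 1.0 per m²

density ≈ 1.0 damselfly larvae per m²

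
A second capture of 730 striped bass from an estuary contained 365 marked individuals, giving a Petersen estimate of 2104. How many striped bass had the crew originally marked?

M = 1052

From N = M·C/R: M = N·R / C = 2104·365 / 730 = 767960 / 730 = 1052.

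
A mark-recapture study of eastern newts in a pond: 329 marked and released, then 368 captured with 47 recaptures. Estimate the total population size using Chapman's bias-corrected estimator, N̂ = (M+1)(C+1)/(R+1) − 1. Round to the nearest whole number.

N ≈ 2536

N̂ = (329+1)(368+1)/(47+1) − 1 = 330·369/48 − 1
= 121770/48 − 1 ≈ 2536.9 − 1 ≈ 2535.9 → 2536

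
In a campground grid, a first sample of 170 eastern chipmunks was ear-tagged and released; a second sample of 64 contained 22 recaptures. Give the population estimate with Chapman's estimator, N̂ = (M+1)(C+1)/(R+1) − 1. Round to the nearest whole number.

N̂ = (170+1)(64+1)/(22+1) − 1 = 171·65/23 − 1
= 11115/23 − 1 ≈ 483.3 − 1 ≈ 482.3 → 482

N ≈ 482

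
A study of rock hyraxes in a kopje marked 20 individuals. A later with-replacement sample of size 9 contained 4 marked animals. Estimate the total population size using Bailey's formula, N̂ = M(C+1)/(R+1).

N = 40

N̂ = 20·(9+1)/(4+1) = 20·10/5 = 200/5 = 40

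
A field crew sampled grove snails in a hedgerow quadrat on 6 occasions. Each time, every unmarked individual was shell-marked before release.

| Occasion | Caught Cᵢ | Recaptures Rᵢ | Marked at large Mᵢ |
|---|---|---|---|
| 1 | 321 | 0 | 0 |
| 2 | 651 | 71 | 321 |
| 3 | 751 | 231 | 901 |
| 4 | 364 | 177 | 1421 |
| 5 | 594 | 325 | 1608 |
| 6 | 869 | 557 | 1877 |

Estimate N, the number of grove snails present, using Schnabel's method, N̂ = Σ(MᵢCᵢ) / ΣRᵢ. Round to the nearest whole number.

N ≈ 2931

Σ MᵢCᵢ = 0·321 + 321·651 + 901·751 + 1421·364 + 1608·594 + 1877·869 = 0 + 208971 + 676651 + 517244 + 955152 + 1631113 = 3989131
Σ Rᵢ = 0 + 71 + 231 + 177 + 325 + 557 = 1361
N̂ = 3989131 / 1361 ≈ 2931.0 → 2931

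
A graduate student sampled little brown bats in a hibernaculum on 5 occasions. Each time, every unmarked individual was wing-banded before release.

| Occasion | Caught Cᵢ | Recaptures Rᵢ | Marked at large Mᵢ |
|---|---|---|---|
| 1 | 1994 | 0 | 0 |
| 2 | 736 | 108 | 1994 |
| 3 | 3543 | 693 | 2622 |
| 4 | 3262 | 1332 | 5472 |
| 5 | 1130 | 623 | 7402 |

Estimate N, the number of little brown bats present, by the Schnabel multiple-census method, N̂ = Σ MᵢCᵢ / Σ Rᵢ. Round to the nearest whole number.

N ≈ 13,415

Σ MᵢCᵢ = 0·1994 + 1994·736 + 2622·3543 + 5472·3262 + 7402·1130 = 0 + 1467584 + 9289746 + 17849664 + 8364260 = 36971254
Σ Rᵢ = 0 + 108 + 693 + 1332 + 623 = 2756
N̂ = 36971254 / 2756 ≈ 13414.8 → 13415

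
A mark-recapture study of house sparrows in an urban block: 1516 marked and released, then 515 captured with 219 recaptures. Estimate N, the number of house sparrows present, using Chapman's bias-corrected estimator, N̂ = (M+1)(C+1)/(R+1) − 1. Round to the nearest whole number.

N ≈ 3557

N̂ = (1516+1)(515+1)/(219+1) − 1 = 1517·516/220 − 1
= 782772/220 − 1 ≈ 3558.1 − 1 ≈ 3557.1 → 3557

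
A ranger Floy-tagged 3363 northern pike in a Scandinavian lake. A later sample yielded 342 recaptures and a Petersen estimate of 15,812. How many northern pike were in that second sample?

From N = M·C/R: C = N·R / M = 15812·342 / 3363 = 5407704 / 3363 = 1608.

C = 1608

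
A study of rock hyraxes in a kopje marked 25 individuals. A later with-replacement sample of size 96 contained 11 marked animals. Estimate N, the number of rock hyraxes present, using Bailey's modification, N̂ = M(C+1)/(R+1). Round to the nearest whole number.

N ≈ 202

N̂ = 25·(96+1)/(11+1) = 25·97/12 = 2425/12 ≈ 202.1 → 202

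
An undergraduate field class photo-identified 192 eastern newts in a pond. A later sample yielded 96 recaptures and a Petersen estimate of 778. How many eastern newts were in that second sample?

C = 389

From N = M·C/R: C = N·R / M = 778·96 / 192 = 74688 / 192 = 389.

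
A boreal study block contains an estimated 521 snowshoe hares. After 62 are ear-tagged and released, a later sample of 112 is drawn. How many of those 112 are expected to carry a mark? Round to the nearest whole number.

expected recaptures ≈ 13

The marked fraction of the population is 62/521, so in a sample of 112 expect C·(M/N) marked.
E[R] = 62 × 112 / 521 = 6944 / 521 ≈ 13.3 → 13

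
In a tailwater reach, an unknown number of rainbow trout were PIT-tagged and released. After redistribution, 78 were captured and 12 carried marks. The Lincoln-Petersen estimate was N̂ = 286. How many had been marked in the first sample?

M = 44

From N = M·C/R: M = N·R / C = 286·12 / 78 = 3432 / 78 = 44.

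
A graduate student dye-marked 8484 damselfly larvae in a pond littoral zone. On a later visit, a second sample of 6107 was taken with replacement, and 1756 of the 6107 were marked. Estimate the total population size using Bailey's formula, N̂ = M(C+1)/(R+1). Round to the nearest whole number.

N̂ = 8484·(6107+1)/(1756+1) = 8484·6108/1757 = 51820272/1757 ≈ 29493.6 → 29494

N ≈ 29,494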